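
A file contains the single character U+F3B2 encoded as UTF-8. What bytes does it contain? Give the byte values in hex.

EF 8E B2

U+F3B2 = 0xF3B2 = 62386 decimal. In range U+0800–U+FFFF → 3-byte form: 1110xxxx 10xxxxxx 10xxxxxx.
Binary (16 bits): 1111001110110010.
Split 4+6+6: 1111 | 001110 | 110010.
Byte 1: 11101111 = 0xEF.
Byte 2: 10001110 = 0x8E.
Byte 3: 10110010 = 0xB2.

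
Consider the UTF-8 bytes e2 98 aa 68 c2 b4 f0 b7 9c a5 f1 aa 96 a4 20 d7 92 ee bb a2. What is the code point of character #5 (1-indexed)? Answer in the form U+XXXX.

U+6A5A4

Offset 0: leading byte 0xE2 = 11100010 → 3-byte char #1 = E2 98 AA.
Offset 3: leading byte 0x68 = 01101000 → 1-byte char #2 = 68.
Offset 4: leading byte 0xC2 = 11000010 → 2-byte char #3 = C2 B4.
Offset 6: leading byte 0xF0 = 11110000 → 4-byte char #4 = F0 B7 9C A5.
Offset 10: leading byte 0xF1 = 11110001 → 4-byte char #5 = F1 AA 96 A4.
Leading byte 0xF1 = 11110001 matches 11110xxx → 4-byte sequence.
Byte 1: 0xF1 = 11110001, payload 001 (3 bits).
Byte 2: 0xAA = 10101010 (10xxxxxx ✓), payload 101010.
Byte 3: 0x96 = 10010110 (10xxxxxx ✓), payload 010110.
Byte 4: 0xA4 = 10100100 (10xxxxxx ✓), payload 100100.
Concatenate: 001101010010110100100 = 0x6A5A4 (21 bits → U+6A5A4).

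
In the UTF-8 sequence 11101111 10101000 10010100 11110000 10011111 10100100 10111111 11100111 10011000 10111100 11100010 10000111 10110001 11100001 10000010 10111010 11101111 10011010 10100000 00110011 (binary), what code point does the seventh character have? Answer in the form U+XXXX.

U+0033

Offset 0: leading byte 0xEF = 11101111 → 3-byte char #1 = EF A8 94.
Offset 3: leading byte 0xF0 = 11110000 → 4-byte char #2 = F0 9F A4 BF.
Offset 7: leading byte 0xE7 = 11100111 → 3-byte char #3 = E7 98 BC.
Offset 10: leading byte 0xE2 = 11100010 → 3-byte char #4 = E2 87 B1.
Offset 13: leading byte 0xE1 = 11100001 → 3-byte char #5 = E1 82 BA.
Offset 16: leading byte 0xEF = 11101111 → 3-byte char #6 = EF 9A A0.
Offset 19: leading byte 0x33 = 00110011 → 1-byte char #7 = 33.
Leading byte 0x33 = 00110011 matches 0xxxxxxx → 1-byte sequence.
Byte 1: 0x33 = 00110011, payload 0110011 (7 bits).
Concatenate: 0110011 = 0x33 (7 bits → U+0033).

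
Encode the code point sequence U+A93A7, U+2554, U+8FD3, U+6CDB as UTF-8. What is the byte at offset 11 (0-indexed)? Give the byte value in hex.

U+A93A7 → 4-byte form F2 A9 8E A7 at offsets 0–3.
U+2554 → 3-byte form E2 95 94 at offsets 4–6.
U+8FD3 → 3-byte form E8 BF 93 at offsets 7–9.
U+6CDB → 3-byte form E6 B3 9B at offsets 10–12.
Offset 11 falls in char 4's range; it's byte 2 of E6 B3 9B = 0xB3.

0xB3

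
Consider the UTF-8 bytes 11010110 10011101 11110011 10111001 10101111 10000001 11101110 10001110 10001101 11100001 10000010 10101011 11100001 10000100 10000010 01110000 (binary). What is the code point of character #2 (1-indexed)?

Offset 0: leading byte 0xD6 = 11010110 → 2-byte char #1 = D6 9D.
Offset 2: leading byte 0xF3 = 11110011 → 4-byte char #2 = F3 B9 AF 81.
Leading byte 0xF3 = 11110011 matches 11110xxx → 4-byte sequence.
Byte 1: 0xF3 = 11110011, payload 011 (3 bits).
Byte 2: 0xB9 = 10111001 (10xxxxxx ✓), payload 111001.
Byte 3: 0xAF = 10101111 (10xxxxxx ✓), payload 101111.
Byte 4: 0x81 = 10000001 (10xxxxxx ✓), payload 000001.
Concatenate: 011111001101111000001 = 0xF9BC1 (21 bits → U+F9BC1).

U+F9BC1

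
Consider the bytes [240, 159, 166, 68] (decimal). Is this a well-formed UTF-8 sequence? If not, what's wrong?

invalid (non-continuation byte where continuation expected)

Leading byte 0xF0 = 11110000 → 4-byte form.
Byte 4 is 0x44 = 01000100, which is not 10xxxxxx — expected a continuation byte.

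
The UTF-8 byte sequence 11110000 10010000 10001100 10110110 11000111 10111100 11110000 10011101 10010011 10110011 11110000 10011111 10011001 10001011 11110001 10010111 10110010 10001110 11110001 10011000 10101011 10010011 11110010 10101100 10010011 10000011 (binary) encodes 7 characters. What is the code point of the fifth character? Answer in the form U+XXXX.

Offset 0: leading byte 0xF0 = 11110000 → 4-byte char #1 = F0 90 8C B6.
Offset 4: leading byte 0xC7 = 11000111 → 2-byte char #2 = C7 BC.
Offset 6: leading byte 0xF0 = 11110000 → 4-byte char #3 = F0 9D 93 B3.
Offset 10: leading byte 0xF0 = 11110000 → 4-byte char #4 = F0 9F 99 8B.
Offset 14: leading byte 0xF1 = 11110001 → 4-byte char #5 = F1 97 B2 8E.
Leading byte 0xF1 = 11110001 matches 11110xxx → 4-byte sequence.
Byte 1: 0xF1 = 11110001, payload 001 (3 bits).
Byte 2: 0x97 = 10010111 (10xxxxxx ✓), payload 010111.
Byte 3: 0xB2 = 10110010 (10xxxxxx ✓), payload 110010.
Byte 4: 0x8E = 10001110 (10xxxxxx ✓), payload 001110.
Concatenate: 001010111110010001110 = 0x57C8E (21 bits → U+57C8E).

U+57C8E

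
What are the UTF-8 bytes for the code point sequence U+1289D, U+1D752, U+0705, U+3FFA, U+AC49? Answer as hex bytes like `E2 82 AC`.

U+1289D: 4-byte form → F0 92 A2 9D.
U+1D752: 4-byte form → F0 9D 9D 92.
U+0705: 2-byte form → DC 85.
U+3FFA: 3-byte form → E3 BF BA.
U+AC49: 3-byte form → EA B1 89.
Concatenated (16 bytes): F0 92 A2 9D F0 9D 9D 92 DC 85 E3 BF BA EA B1 89.

F0 92 A2 9D F0 9D 9D 92 DC 85 E3 BF BA EA B1 89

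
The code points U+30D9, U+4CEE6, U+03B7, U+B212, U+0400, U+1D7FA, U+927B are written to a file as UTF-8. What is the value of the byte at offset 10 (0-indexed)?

0x88

U+30D9 → 3-byte form E3 83 99 at offsets 0–2.
U+4CEE6 → 4-byte form F1 8C BB A6 at offsets 3–6.
U+03B7 → 2-byte form CE B7 at offsets 7–8.
U+B212 → 3-byte form EB 88 92 at offsets 9–11.
Offset 10 falls in char 4's range; it's byte 2 of EB 88 92 = 0x88.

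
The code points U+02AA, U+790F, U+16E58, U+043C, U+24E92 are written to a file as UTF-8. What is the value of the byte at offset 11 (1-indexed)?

0xBC

1-indexed offset 11 is 0-indexed offset 10.
U+02AA → 2-byte form CA AA at offsets 0–1.
U+790F → 3-byte form E7 A4 8F at offsets 2–4.
U+16E58 → 4-byte form F0 96 B9 98 at offsets 5–8.
U+043C → 2-byte form D0 BC at offsets 9–10.
Offset 10 falls in char 4's range; it's byte 2 of D0 BC = 0xBC.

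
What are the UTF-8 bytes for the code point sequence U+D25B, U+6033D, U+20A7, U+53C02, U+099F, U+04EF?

ED 89 9B F1 A0 8C BD E2 82 A7 F1 93 B0 82 E0 A6 9F D3 AF

U+D25B: 3-byte form → ED 89 9B.
U+6033D: 4-byte form → F1 A0 8C BD.
U+20A7: 3-byte form → E2 82 A7.
U+53C02: 4-byte form → F1 93 B0 82.
U+099F: 3-byte form → E0 A6 9F.
U+04EF: 2-byte form → D3 AF.
Concatenated (19 bytes): ED 89 9B F1 A0 8C BD E2 82 A7 F1 93 B0 82 E0 A6 9F D3 AF.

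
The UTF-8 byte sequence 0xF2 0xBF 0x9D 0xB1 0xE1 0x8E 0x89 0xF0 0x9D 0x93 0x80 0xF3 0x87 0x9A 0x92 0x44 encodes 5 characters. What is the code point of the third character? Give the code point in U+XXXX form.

U+1D4C0

Offset 0: leading byte 0xF2 = 11110010 → 4-byte char #1 = F2 BF 9D B1.
Offset 4: leading byte 0xE1 = 11100001 → 3-byte char #2 = E1 8E 89.
Offset 7: leading byte 0xF0 = 11110000 → 4-byte char #3 = F0 9D 93 80.
Leading byte 0xF0 = 11110000 matches 11110xxx → 4-byte sequence.
Byte 1: 0xF0 = 11110000, payload 000 (3 bits).
Byte 2: 0x9D = 10011101 (10xxxxxx ✓), payload 011101.
Byte 3: 0x93 = 10010011 (10xxxxxx ✓), payload 010011.
Byte 4: 0x80 = 10000000 (10xxxxxx ✓), payload 000000.
Concatenate: 000011101010011000000 = 0x1D4C0 (21 bits → U+1D4C0).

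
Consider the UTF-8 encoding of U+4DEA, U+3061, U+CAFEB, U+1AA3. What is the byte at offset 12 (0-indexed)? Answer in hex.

U+4DEA → 3-byte form E4 B7 AA at offsets 0–2.
U+3061 → 3-byte form E3 81 A1 at offsets 3–5.
U+CAFEB → 4-byte form F3 8A BF AB at offsets 6–9.
U+1AA3 → 3-byte form E1 AA A3 at offsets 10–12.
Offset 12 falls in char 4's range; it's byte 3 of E1 AA A3 = 0xA3.

0xA3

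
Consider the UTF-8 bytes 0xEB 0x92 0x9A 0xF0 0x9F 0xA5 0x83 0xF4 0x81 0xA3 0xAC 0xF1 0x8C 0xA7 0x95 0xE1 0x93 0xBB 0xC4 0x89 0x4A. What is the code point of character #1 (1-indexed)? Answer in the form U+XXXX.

U+B49A

Offset 0: leading byte 0xEB = 11101011 → 3-byte char #1 = EB 92 9A.
Leading byte 0xEB = 11101011 matches 1110xxxx → 3-byte sequence.
Byte 1: 0xEB = 11101011, payload 1011 (4 bits).
Byte 2: 0x92 = 10010010 (10xxxxxx ✓), payload 010010.
Byte 3: 0x9A = 10011010 (10xxxxxx ✓), payload 011010.
Concatenate: 1011010010011010 = 0xB49A (16 bits → U+B49A).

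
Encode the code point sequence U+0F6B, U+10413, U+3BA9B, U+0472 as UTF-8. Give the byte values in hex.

U+0F6B: 3-byte form → E0 BD AB.
U+10413: 4-byte form → F0 90 90 93.
U+3BA9B: 4-byte form → F0 BB AA 9B.
U+0472: 2-byte form → D1 B2.
Concatenated (13 bytes): E0 BD AB F0 90 90 93 F0 BB AA 9B D1 B2.

E0 BD AB F0 90 90 93 F0 BB AA 9B D1 B2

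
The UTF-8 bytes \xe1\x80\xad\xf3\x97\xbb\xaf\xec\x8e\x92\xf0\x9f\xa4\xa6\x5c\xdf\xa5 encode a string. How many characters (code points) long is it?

6

Byte at offset 0: 0xE1 = 11100001 → 3-byte char (#1). Advance 3.
Byte at offset 3: 0xF3 = 11110011 → 4-byte char (#2). Advance 4.
Byte at offset 7: 0xEC = 11101100 → 3-byte char (#3). Advance 3.
Byte at offset 10: 0xF0 = 11110000 → 4-byte char (#4). Advance 4.
Byte at offset 14: 0x5C = 01011100 → 1-byte char (#5). Advance 1.
Byte at offset 15: 0xDF = 11011111 → 2-byte char (#6). Advance 2.
Reached end at offset 17 after 6 code points.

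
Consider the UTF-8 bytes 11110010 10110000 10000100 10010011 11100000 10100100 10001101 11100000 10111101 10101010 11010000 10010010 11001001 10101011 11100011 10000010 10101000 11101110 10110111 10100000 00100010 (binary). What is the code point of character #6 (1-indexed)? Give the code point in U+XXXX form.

Offset 0: leading byte 0xF2 = 11110010 → 4-byte char #1 = F2 B0 84 93.
Offset 4: leading byte 0xE0 = 11100000 → 3-byte char #2 = E0 A4 8D.
Offset 7: leading byte 0xE0 = 11100000 → 3-byte char #3 = E0 BD AA.
Offset 10: leading byte 0xD0 = 11010000 → 2-byte char #4 = D0 92.
Offset 12: leading byte 0xC9 = 11001001 → 2-byte char #5 = C9 AB.
Offset 14: leading byte 0xE3 = 11100011 → 3-byte char #6 = E3 82 A8.
Leading byte 0xE3 = 11100011 matches 1110xxxx → 3-byte sequence.
Byte 1: 0xE3 = 11100011, payload 0011 (4 bits).
Byte 2: 0x82 = 10000010 (10xxxxxx ✓), payload 000010.
Byte 3: 0xA8 = 10101000 (10xxxxxx ✓), payload 101000.
Concatenate: 0011000010101000 = 0x30A8 (16 bits → U+30A8).

U+30A8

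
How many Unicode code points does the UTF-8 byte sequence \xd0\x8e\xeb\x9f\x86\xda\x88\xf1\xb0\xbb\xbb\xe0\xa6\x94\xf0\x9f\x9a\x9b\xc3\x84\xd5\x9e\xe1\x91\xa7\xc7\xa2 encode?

Byte at offset 0: 0xD0 = 11010000 → 2-byte char (#1). Advance 2.
Byte at offset 2: 0xEB = 11101011 → 3-byte char (#2). Advance 3.
Byte at offset 5: 0xDA = 11011010 → 2-byte char (#3). Advance 2.
Byte at offset 7: 0xF1 = 11110001 → 4-byte char (#4). Advance 4.
Byte at offset 11: 0xE0 = 11100000 → 3-byte char (#5). Advance 3.
Byte at offset 14: 0xF0 = 11110000 → 4-byte char (#6). Advance 4.
Byte at offset 18: 0xC3 = 11000011 → 2-byte char (#7). Advance 2.
Byte at offset 20: 0xD5 = 11010101 → 2-byte char (#8). Advance 2.
Byte at offset 22: 0xE1 = 11100001 → 3-byte char (#9). Advance 3.
Byte at offset 25: 0xC7 = 11000111 → 2-byte char (#10). Advance 2.
Reached end at offset 27 after 10 code points.

10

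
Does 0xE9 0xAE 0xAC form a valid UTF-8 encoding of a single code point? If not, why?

Leading byte 0xE9 = 11101001 → 3-byte form.
Continuation bytes 0xAE=10101110, 0xAC=10101100 all match 10xxxxxx.
Decoded value 0x9BAC is ≥ 0x800 (shortest form) and not a surrogate.

valid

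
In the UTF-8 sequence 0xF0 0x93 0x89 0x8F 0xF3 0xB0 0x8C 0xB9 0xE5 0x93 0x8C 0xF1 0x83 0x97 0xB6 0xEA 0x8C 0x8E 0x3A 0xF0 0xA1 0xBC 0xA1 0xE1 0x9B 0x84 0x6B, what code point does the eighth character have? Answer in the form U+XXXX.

U+16C4

Offset 0: leading byte 0xF0 = 11110000 → 4-byte char #1 = F0 93 89 8F.
Offset 4: leading byte 0xF3 = 11110011 → 4-byte char #2 = F3 B0 8C B9.
Offset 8: leading byte 0xE5 = 11100101 → 3-byte char #3 = E5 93 8C.
Offset 11: leading byte 0xF1 = 11110001 → 4-byte char #4 = F1 83 97 B6.
Offset 15: leading byte 0xEA = 11101010 → 3-byte char #5 = EA 8C 8E.
Offset 18: leading byte 0x3A = 00111010 → 1-byte char #6 = 3A.
Offset 19: leading byte 0xF0 = 11110000 → 4-byte char #7 = F0 A1 BC A1.
Offset 23: leading byte 0xE1 = 11100001 → 3-byte char #8 = E1 9B 84.
Leading byte 0xE1 = 11100001 matches 1110xxxx → 3-byte sequence.
Byte 1: 0xE1 = 11100001, payload 0001 (4 bits).
Byte 2: 0x9B = 10011011 (10xxxxxx ✓), payload 011011.
Byte 3: 0x84 = 10000100 (10xxxxxx ✓), payload 000100.
Concatenate: 0001011011000100 = 0x16C4 (16 bits → U+16C4).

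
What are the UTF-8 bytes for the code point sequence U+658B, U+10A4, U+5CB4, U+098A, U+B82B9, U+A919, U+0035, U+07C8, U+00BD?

E6 96 8B E1 82 A4 E5 B2 B4 E0 A6 8A F2 B8 8A B9 EA A4 99 35 DF 88 C2 BD

U+658B: 3-byte form → E6 96 8B.
U+10A4: 3-byte form → E1 82 A4.
U+5CB4: 3-byte form → E5 B2 B4.
U+098A: 3-byte form → E0 A6 8A.
U+B82B9: 4-byte form → F2 B8 8A B9.
U+A919: 3-byte form → EA A4 99.
U+0035: 1-byte form → 35.
U+07C8: 2-byte form → DF 88.
U+00BD: 2-byte form → C2 BD.
Concatenated (24 bytes): E6 96 8B E1 82 A4 E5 B2 B4 E0 A6 8A F2 B8 8A B9 EA A4 99 35 DF 88 C2 BD.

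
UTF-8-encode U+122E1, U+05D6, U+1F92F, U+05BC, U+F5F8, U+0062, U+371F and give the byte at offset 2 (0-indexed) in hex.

U+122E1 → 4-byte form F0 92 8B A1 at offsets 0–3.
Offset 2 falls in char 1's range; it's byte 3 of F0 92 8B A1 = 0x8B.

0x8B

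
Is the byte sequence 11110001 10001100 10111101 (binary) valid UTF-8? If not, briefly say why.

Leading byte 0xF1 = 11110001 → 4-byte form, but only 3 bytes are present.

invalid (sequence truncated)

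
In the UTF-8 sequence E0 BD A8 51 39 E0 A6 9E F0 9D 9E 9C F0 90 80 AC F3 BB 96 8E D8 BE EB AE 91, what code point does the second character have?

Offset 0: leading byte 0xE0 = 11100000 → 3-byte char #1 = E0 BD A8.
Offset 3: leading byte 0x51 = 01010001 → 1-byte char #2 = 51.
Leading byte 0x51 = 01010001 matches 0xxxxxxx → 1-byte sequence.
Byte 1: 0x51 = 01010001, payload 1010001 (7 bits).
Concatenate: 1010001 = 0x51 (7 bits → U+0051).

U+0051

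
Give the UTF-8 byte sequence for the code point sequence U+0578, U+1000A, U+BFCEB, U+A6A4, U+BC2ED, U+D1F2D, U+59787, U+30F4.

U+0578: 2-byte form → D5 B8.
U+1000A: 4-byte form → F0 90 80 8A.
U+BFCEB: 4-byte form → F2 BF B3 AB.
U+A6A4: 3-byte form → EA 9A A4.
U+BC2ED: 4-byte form → F2 BC 8B AD.
U+D1F2D: 4-byte form → F3 91 BC AD.
U+59787: 4-byte form → F1 99 9E 87.
U+30F4: 3-byte form → E3 83 B4.
Concatenated (28 bytes): D5 B8 F0 90 80 8A F2 BF B3 AB EA 9A A4 F2 BC 8B AD F3 91 BC AD F1 99 9E 87 E3 83 B4.

D5 B8 F0 90 80 8A F2 BF B3 AB EA 9A A4 F2 BC 8B AD F3 91 BC AD F1 99 9E 87 E3 83 B4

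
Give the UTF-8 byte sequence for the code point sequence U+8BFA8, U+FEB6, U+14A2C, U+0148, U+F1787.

U+8BFA8: 4-byte form → F2 8B BE A8.
U+FEB6: 3-byte form → EF BA B6.
U+14A2C: 4-byte form → F0 94 A8 AC.
U+0148: 2-byte form → C5 88.
U+F1787: 4-byte form → F3 B1 9E 87.
Concatenated (17 bytes): F2 8B BE A8 EF BA B6 F0 94 A8 AC C5 88 F3 B1 9E 87.

F2 8B BE A8 EF BA B6 F0 94 A8 AC C5 88 F3 B1 9E 87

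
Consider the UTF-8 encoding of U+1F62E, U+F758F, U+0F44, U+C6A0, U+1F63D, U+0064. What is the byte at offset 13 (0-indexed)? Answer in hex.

U+1F62E → 4-byte form F0 9F 98 AE at offsets 0–3.
U+F758F → 4-byte form F3 B7 96 8F at offsets 4–7.
U+0F44 → 3-byte form E0 BD 84 at offsets 8–10.
U+C6A0 → 3-byte form EC 9A A0 at offsets 11–13.
Offset 13 falls in char 4's range; it's byte 3 of EC 9A A0 = 0xA0.

0xA0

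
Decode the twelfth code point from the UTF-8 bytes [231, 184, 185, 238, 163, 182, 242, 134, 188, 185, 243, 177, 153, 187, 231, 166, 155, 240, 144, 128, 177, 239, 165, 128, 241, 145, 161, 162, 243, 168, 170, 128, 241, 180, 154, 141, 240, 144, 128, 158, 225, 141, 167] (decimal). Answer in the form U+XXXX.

Offset 0: leading byte 0xE7 = 11100111 → 3-byte char #1 = E7 B8 B9.
Offset 3: leading byte 0xEE = 11101110 → 3-byte char #2 = EE A3 B6.
Offset 6: leading byte 0xF2 = 11110010 → 4-byte char #3 = F2 86 BC B9.
Offset 10: leading byte 0xF3 = 11110011 → 4-byte char #4 = F3 B1 99 BB.
Offset 14: leading byte 0xE7 = 11100111 → 3-byte char #5 = E7 A6 9B.
Offset 17: leading byte 0xF0 = 11110000 → 4-byte char #6 = F0 90 80 B1.
Offset 21: leading byte 0xEF = 11101111 → 3-byte char #7 = EF A5 80.
Offset 24: leading byte 0xF1 = 11110001 → 4-byte char #8 = F1 91 A1 A2.
Offset 28: leading byte 0xF3 = 11110011 → 4-byte char #9 = F3 A8 AA 80.
Offset 32: leading byte 0xF1 = 11110001 → 4-byte char #10 = F1 B4 9A 8D.
Offset 36: leading byte 0xF0 = 11110000 → 4-byte char #11 = F0 90 80 9E.
Offset 40: leading byte 0xE1 = 11100001 → 3-byte char #12 = E1 8D A7.
Leading byte 0xE1 = 11100001 matches 1110xxxx → 3-byte sequence.
Byte 1: 0xE1 = 11100001, payload 0001 (4 bits).
Byte 2: 0x8D = 10001101 (10xxxxxx ✓), payload 001101.
Byte 3: 0xA7 = 10100111 (10xxxxxx ✓), payload 100111.
Concatenate: 0001001101100111 = 0x1367 (16 bits → U+1367).

U+1367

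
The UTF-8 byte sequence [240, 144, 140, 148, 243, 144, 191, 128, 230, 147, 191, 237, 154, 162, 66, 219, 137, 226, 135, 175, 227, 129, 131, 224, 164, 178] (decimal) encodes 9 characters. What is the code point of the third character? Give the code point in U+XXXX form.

Offset 0: leading byte 0xF0 = 11110000 → 4-byte char #1 = F0 90 8C 94.
Offset 4: leading byte 0xF3 = 11110011 → 4-byte char #2 = F3 90 BF 80.
Offset 8: leading byte 0xE6 = 11100110 → 3-byte char #3 = E6 93 BF.
Leading byte 0xE6 = 11100110 matches 1110xxxx → 3-byte sequence.
Byte 1: 0xE6 = 11100110, payload 0110 (4 bits).
Byte 2: 0x93 = 10010011 (10xxxxxx ✓), payload 010011.
Byte 3: 0xBF = 10111111 (10xxxxxx ✓), payload 111111.
Concatenate: 0110010011111111 = 0x64FF (16 bits → U+64FF).

U+64FF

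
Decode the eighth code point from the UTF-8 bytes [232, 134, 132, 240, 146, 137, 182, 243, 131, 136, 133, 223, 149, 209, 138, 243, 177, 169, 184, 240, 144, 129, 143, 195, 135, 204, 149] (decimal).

Offset 0: leading byte 0xE8 = 11101000 → 3-byte char #1 = E8 86 84.
Offset 3: leading byte 0xF0 = 11110000 → 4-byte char #2 = F0 92 89 B6.
Offset 7: leading byte 0xF3 = 11110011 → 4-byte char #3 = F3 83 88 85.
Offset 11: leading byte 0xDF = 11011111 → 2-byte char #4 = DF 95.
Offset 13: leading byte 0xD1 = 11010001 → 2-byte char #5 = D1 8A.
Offset 15: leading byte 0xF3 = 11110011 → 4-byte char #6 = F3 B1 A9 B8.
Offset 19: leading byte 0xF0 = 11110000 → 4-byte char #7 = F0 90 81 8F.
Offset 23: leading byte 0xC3 = 11000011 → 2-byte char #8 = C3 87.
Leading byte 0xC3 = 11000011 matches 110xxxxx → 2-byte sequence.
Byte 1: 0xC3 = 11000011, payload 00011 (5 bits).
Byte 2: 0x87 = 10000111 (10xxxxxx ✓), payload 000111.
Concatenate: 00011000111 = 0xC7 (11 bits → U+00C7).

U+00C7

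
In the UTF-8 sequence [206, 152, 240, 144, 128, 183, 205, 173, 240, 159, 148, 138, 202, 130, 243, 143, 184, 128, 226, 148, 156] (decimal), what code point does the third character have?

U+036D

Offset 0: leading byte 0xCE = 11001110 → 2-byte char #1 = CE 98.
Offset 2: leading byte 0xF0 = 11110000 → 4-byte char #2 = F0 90 80 B7.
Offset 6: leading byte 0xCD = 11001101 → 2-byte char #3 = CD AD.
Leading byte 0xCD = 11001101 matches 110xxxxx → 2-byte sequence.
Byte 1: 0xCD = 11001101, payload 01101 (5 bits).
Byte 2: 0xAD = 10101101 (10xxxxxx ✓), payload 101101.
Concatenate: 01101101101 = 0x36D (11 bits → U+036D).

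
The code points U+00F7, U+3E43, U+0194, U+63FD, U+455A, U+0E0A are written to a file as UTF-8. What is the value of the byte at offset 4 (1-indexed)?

1-indexed offset 4 is 0-indexed offset 3.
U+00F7 → 2-byte form C3 B7 at offsets 0–1.
U+3E43 → 3-byte form E3 B9 83 at offsets 2–4.
Offset 3 falls in char 2's range; it's byte 2 of E3 B9 83 = 0xB9.

0xB9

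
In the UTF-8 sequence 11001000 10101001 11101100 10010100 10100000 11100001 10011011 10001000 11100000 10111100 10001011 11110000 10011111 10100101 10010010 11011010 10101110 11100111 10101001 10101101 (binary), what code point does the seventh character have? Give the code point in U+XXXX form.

U+7A6D

Offset 0: leading byte 0xC8 = 11001000 → 2-byte char #1 = C8 A9.
Offset 2: leading byte 0xEC = 11101100 → 3-byte char #2 = EC 94 A0.
Offset 5: leading byte 0xE1 = 11100001 → 3-byte char #3 = E1 9B 88.
Offset 8: leading byte 0xE0 = 11100000 → 3-byte char #4 = E0 BC 8B.
Offset 11: leading byte 0xF0 = 11110000 → 4-byte char #5 = F0 9F A5 92.
Offset 15: leading byte 0xDA = 11011010 → 2-byte char #6 = DA AE.
Offset 17: leading byte 0xE7 = 11100111 → 3-byte char #7 = E7 A9 AD.
Leading byte 0xE7 = 11100111 matches 1110xxxx → 3-byte sequence.
Byte 1: 0xE7 = 11100111, payload 0111 (4 bits).
Byte 2: 0xA9 = 10101001 (10xxxxxx ✓), payload 101001.
Byte 3: 0xAD = 10101101 (10xxxxxx ✓), payload 101101.
Concatenate: 0111101001101101 = 0x7A6D (16 bits → U+7A6D).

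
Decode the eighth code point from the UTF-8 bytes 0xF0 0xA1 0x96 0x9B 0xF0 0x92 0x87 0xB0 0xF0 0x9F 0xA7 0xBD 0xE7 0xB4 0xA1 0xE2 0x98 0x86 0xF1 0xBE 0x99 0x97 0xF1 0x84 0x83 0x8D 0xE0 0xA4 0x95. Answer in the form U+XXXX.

U+0915

Offset 0: leading byte 0xF0 = 11110000 → 4-byte char #1 = F0 A1 96 9B.
Offset 4: leading byte 0xF0 = 11110000 → 4-byte char #2 = F0 92 87 B0.
Offset 8: leading byte 0xF0 = 11110000 → 4-byte char #3 = F0 9F A7 BD.
Offset 12: leading byte 0xE7 = 11100111 → 3-byte char #4 = E7 B4 A1.
Offset 15: leading byte 0xE2 = 11100010 → 3-byte char #5 = E2 98 86.
Offset 18: leading byte 0xF1 = 11110001 → 4-byte char #6 = F1 BE 99 97.
Offset 22: leading byte 0xF1 = 11110001 → 4-byte char #7 = F1 84 83 8D.
Offset 26: leading byte 0xE0 = 11100000 → 3-byte char #8 = E0 A4 95.
Leading byte 0xE0 = 11100000 matches 1110xxxx → 3-byte sequence.
Byte 1: 0xE0 = 11100000, payload 0000 (4 bits).
Byte 2: 0xA4 = 10100100 (10xxxxxx ✓), payload 100100.
Byte 3: 0x95 = 10010101 (10xxxxxx ✓), payload 010101.
Concatenate: 0000100100010101 = 0x915 (16 bits → U+0915).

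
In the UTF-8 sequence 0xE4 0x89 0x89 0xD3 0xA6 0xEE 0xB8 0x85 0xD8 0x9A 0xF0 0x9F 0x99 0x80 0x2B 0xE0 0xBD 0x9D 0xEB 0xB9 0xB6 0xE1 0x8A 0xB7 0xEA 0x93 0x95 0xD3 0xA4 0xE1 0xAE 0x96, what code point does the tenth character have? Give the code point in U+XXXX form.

Offset 0: leading byte 0xE4 = 11100100 → 3-byte char #1 = E4 89 89.
Offset 3: leading byte 0xD3 = 11010011 → 2-byte char #2 = D3 A6.
Offset 5: leading byte 0xEE = 11101110 → 3-byte char #3 = EE B8 85.
Offset 8: leading byte 0xD8 = 11011000 → 2-byte char #4 = D8 9A.
Offset 10: leading byte 0xF0 = 11110000 → 4-byte char #5 = F0 9F 99 80.
Offset 14: leading byte 0x2B = 00101011 → 1-byte char #6 = 2B.
Offset 15: leading byte 0xE0 = 11100000 → 3-byte char #7 = E0 BD 9D.
Offset 18: leading byte 0xEB = 11101011 → 3-byte char #8 = EB B9 B6.
Offset 21: leading byte 0xE1 = 11100001 → 3-byte char #9 = E1 8A B7.
Offset 24: leading byte 0xEA = 11101010 → 3-byte char #10 = EA 93 95.
Leading byte 0xEA = 11101010 matches 1110xxxx → 3-byte sequence.
Byte 1: 0xEA = 11101010, payload 1010 (4 bits).
Byte 2: 0x93 = 10010011 (10xxxxxx ✓), payload 010011.
Byte 3: 0x95 = 10010101 (10xxxxxx ✓), payload 010101.
Concatenate: 1010010011010101 = 0xA4D5 (16 bits → U+A4D5).

U+A4D5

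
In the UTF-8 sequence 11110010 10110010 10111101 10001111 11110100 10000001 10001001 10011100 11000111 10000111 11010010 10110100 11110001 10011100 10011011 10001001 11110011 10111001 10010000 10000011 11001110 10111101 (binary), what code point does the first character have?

U+B2F4F

Offset 0: leading byte 0xF2 = 11110010 → 4-byte char #1 = F2 B2 BD 8F.
Leading byte 0xF2 = 11110010 matches 11110xxx → 4-byte sequence.
Byte 1: 0xF2 = 11110010, payload 010 (3 bits).
Byte 2: 0xB2 = 10110010 (10xxxxxx ✓), payload 110010.
Byte 3: 0xBD = 10111101 (10xxxxxx ✓), payload 111101.
Byte 4: 0x8F = 10001111 (10xxxxxx ✓), payload 001111.
Concatenate: 010110010111101001111 = 0xB2F4F (21 bits → U+B2F4F).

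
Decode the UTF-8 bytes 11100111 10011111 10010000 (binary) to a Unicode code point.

U+77D0

Leading byte 0xE7 = 11100111 matches 1110xxxx → 3-byte sequence.
Byte 1: 0xE7 = 11100111, payload 0111 (4 bits).
Byte 2: 0x9F = 10011111 (10xxxxxx ✓), payload 011111.
Byte 3: 0x90 = 10010000 (10xxxxxx ✓), payload 010000.
Concatenate: 0111011111010000 = 0x77D0 (16 bits → U+77D0).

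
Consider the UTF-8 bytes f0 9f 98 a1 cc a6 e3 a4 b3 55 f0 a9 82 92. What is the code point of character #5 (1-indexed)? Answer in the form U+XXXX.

U+29092

Offset 0: leading byte 0xF0 = 11110000 → 4-byte char #1 = F0 9F 98 A1.
Offset 4: leading byte 0xCC = 11001100 → 2-byte char #2 = CC A6.
Offset 6: leading byte 0xE3 = 11100011 → 3-byte char #3 = E3 A4 B3.
Offset 9: leading byte 0x55 = 01010101 → 1-byte char #4 = 55.
Offset 10: leading byte 0xF0 = 11110000 → 4-byte char #5 = F0 A9 82 92.
Leading byte 0xF0 = 11110000 matches 11110xxx → 4-byte sequence.
Byte 1: 0xF0 = 11110000, payload 000 (3 bits).
Byte 2: 0xA9 = 10101001 (10xxxxxx ✓), payload 101001.
Byte 3: 0x82 = 10000010 (10xxxxxx ✓), payload 000010.
Byte 4: 0x92 = 10010010 (10xxxxxx ✓), payload 010010.
Concatenate: 000101001000010010010 = 0x29092 (21 bits → U+29092).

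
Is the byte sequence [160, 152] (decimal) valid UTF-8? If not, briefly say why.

Byte 0xA0 = 10100000 has the form 10xxxxxx — a continuation byte — but there is no preceding leading byte.

invalid (continuation byte with no leading byte)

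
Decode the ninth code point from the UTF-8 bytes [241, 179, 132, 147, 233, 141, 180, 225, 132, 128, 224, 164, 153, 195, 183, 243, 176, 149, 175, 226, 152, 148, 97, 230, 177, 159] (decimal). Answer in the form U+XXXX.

Offset 0: leading byte 0xF1 = 11110001 → 4-byte char #1 = F1 B3 84 93.
Offset 4: leading byte 0xE9 = 11101001 → 3-byte char #2 = E9 8D B4.
Offset 7: leading byte 0xE1 = 11100001 → 3-byte char #3 = E1 84 80.
Offset 10: leading byte 0xE0 = 11100000 → 3-byte char #4 = E0 A4 99.
Offset 13: leading byte 0xC3 = 11000011 → 2-byte char #5 = C3 B7.
Offset 15: leading byte 0xF3 = 11110011 → 4-byte char #6 = F3 B0 95 AF.
Offset 19: leading byte 0xE2 = 11100010 → 3-byte char #7 = E2 98 94.
Offset 22: leading byte 0x61 = 01100001 → 1-byte char #8 = 61.
Offset 23: leading byte 0xE6 = 11100110 → 3-byte char #9 = E6 B1 9F.
Leading byte 0xE6 = 11100110 matches 1110xxxx → 3-byte sequence.
Byte 1: 0xE6 = 11100110, payload 0110 (4 bits).
Byte 2: 0xB1 = 10110001 (10xxxxxx ✓), payload 110001.
Byte 3: 0x9F = 10011111 (10xxxxxx ✓), payload 011111.
Concatenate: 0110110001011111 = 0x6C5F (16 bits → U+6C5F).

U+6C5F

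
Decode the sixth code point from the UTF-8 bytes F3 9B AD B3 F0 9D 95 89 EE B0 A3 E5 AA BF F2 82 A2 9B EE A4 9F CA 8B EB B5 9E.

U+E91F

Offset 0: leading byte 0xF3 = 11110011 → 4-byte char #1 = F3 9B AD B3.
Offset 4: leading byte 0xF0 = 11110000 → 4-byte char #2 = F0 9D 95 89.
Offset 8: leading byte 0xEE = 11101110 → 3-byte char #3 = EE B0 A3.
Offset 11: leading byte 0xE5 = 11100101 → 3-byte char #4 = E5 AA BF.
Offset 14: leading byte 0xF2 = 11110010 → 4-byte char #5 = F2 82 A2 9B.
Offset 18: leading byte 0xEE = 11101110 → 3-byte char #6 = EE A4 9F.
Leading byte 0xEE = 11101110 matches 1110xxxx → 3-byte sequence.
Byte 1: 0xEE = 11101110, payload 1110 (4 bits).
Byte 2: 0xA4 = 10100100 (10xxxxxx ✓), payload 100100.
Byte 3: 0x9F = 10011111 (10xxxxxx ✓), payload 011111.
Concatenate: 1110100100011111 = 0xE91F (16 bits → U+E91F).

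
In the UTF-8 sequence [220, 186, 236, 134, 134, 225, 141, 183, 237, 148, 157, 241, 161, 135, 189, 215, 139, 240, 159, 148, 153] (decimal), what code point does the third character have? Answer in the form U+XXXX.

U+1377

Offset 0: leading byte 0xDC = 11011100 → 2-byte char #1 = DC BA.
Offset 2: leading byte 0xEC = 11101100 → 3-byte char #2 = EC 86 86.
Offset 5: leading byte 0xE1 = 11100001 → 3-byte char #3 = E1 8D B7.
Leading byte 0xE1 = 11100001 matches 1110xxxx → 3-byte sequence.
Byte 1: 0xE1 = 11100001, payload 0001 (4 bits).
Byte 2: 0x8D = 10001101 (10xxxxxx ✓), payload 001101.
Byte 3: 0xB7 = 10110111 (10xxxxxx ✓), payload 110111.
Concatenate: 0001001101110111 = 0x1377 (16 bits → U+1377).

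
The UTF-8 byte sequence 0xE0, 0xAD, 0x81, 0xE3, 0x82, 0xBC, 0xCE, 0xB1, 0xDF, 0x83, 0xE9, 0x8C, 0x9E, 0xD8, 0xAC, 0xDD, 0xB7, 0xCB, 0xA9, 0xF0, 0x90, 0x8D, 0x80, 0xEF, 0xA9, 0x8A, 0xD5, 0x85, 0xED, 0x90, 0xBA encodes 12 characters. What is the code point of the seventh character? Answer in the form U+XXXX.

U+0777

Offset 0: leading byte 0xE0 = 11100000 → 3-byte char #1 = E0 AD 81.
Offset 3: leading byte 0xE3 = 11100011 → 3-byte char #2 = E3 82 BC.
Offset 6: leading byte 0xCE = 11001110 → 2-byte char #3 = CE B1.
Offset 8: leading byte 0xDF = 11011111 → 2-byte char #4 = DF 83.
Offset 10: leading byte 0xE9 = 11101001 → 3-byte char #5 = E9 8C 9E.
Offset 13: leading byte 0xD8 = 11011000 → 2-byte char #6 = D8 AC.
Offset 15: leading byte 0xDD = 11011101 → 2-byte char #7 = DD B7.
Leading byte 0xDD = 11011101 matches 110xxxxx → 2-byte sequence.
Byte 1: 0xDD = 11011101, payload 11101 (5 bits).
Byte 2: 0xB7 = 10110111 (10xxxxxx ✓), payload 110111.
Concatenate: 11101110111 = 0x777 (11 bits → U+0777).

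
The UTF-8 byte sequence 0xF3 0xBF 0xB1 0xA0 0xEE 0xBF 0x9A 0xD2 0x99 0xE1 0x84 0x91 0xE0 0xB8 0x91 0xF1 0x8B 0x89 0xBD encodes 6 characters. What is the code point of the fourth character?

U+1111

Offset 0: leading byte 0xF3 = 11110011 → 4-byte char #1 = F3 BF B1 A0.
Offset 4: leading byte 0xEE = 11101110 → 3-byte char #2 = EE BF 9A.
Offset 7: leading byte 0xD2 = 11010010 → 2-byte char #3 = D2 99.
Offset 9: leading byte 0xE1 = 11100001 → 3-byte char #4 = E1 84 91.
Leading byte 0xE1 = 11100001 matches 1110xxxx → 3-byte sequence.
Byte 1: 0xE1 = 11100001, payload 0001 (4 bits).
Byte 2: 0x84 = 10000100 (10xxxxxx ✓), payload 000100.
Byte 3: 0x91 = 10010001 (10xxxxxx ✓), payload 010001.
Concatenate: 0001000100010001 = 0x1111 (16 bits → U+1111).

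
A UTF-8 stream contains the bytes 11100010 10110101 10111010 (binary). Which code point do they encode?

Leading byte 0xE2 = 11100010 matches 1110xxxx → 3-byte sequence.
Byte 1: 0xE2 = 11100010, payload 0010 (4 bits).
Byte 2: 0xB5 = 10110101 (10xxxxxx ✓), payload 110101.
Byte 3: 0xBA = 10111010 (10xxxxxx ✓), payload 111010.
Concatenate: 0010110101111010 = 0x2D7A (16 bits → U+2D7A).

U+2D7A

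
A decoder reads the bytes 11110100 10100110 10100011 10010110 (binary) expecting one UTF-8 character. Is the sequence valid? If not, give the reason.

invalid (encodes a value above U+10FFFF)

Leading byte 0xF4 = 11110100 → 4-byte form.
Payload = 0x1268D6, which exceeds U+10FFFF, the maximum Unicode code point. (Leading bytes F5–FF, or F4 followed by ≥ 0x90, are invalid.)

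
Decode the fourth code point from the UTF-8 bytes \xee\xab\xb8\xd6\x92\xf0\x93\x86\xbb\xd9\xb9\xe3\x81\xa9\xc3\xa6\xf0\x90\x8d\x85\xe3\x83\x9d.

Offset 0: leading byte 0xEE = 11101110 → 3-byte char #1 = EE AB B8.
Offset 3: leading byte 0xD6 = 11010110 → 2-byte char #2 = D6 92.
Offset 5: leading byte 0xF0 = 11110000 → 4-byte char #3 = F0 93 86 BB.
Offset 9: leading byte 0xD9 = 11011001 → 2-byte char #4 = D9 B9.
Leading byte 0xD9 = 11011001 matches 110xxxxx → 2-byte sequence.
Byte 1: 0xD9 = 11011001, payload 11001 (5 bits).
Byte 2: 0xB9 = 10111001 (10xxxxxx ✓), payload 111001.
Concatenate: 11001111001 = 0x679 (11 bits → U+0679).

U+0679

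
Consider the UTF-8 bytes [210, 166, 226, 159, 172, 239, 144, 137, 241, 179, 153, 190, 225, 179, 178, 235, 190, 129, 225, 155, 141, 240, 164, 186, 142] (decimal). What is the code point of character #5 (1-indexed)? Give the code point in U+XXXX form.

U+1CF2

Offset 0: leading byte 0xD2 = 11010010 → 2-byte char #1 = D2 A6.
Offset 2: leading byte 0xE2 = 11100010 → 3-byte char #2 = E2 9F AC.
Offset 5: leading byte 0xEF = 11101111 → 3-byte char #3 = EF 90 89.
Offset 8: leading byte 0xF1 = 11110001 → 4-byte char #4 = F1 B3 99 BE.
Offset 12: leading byte 0xE1 = 11100001 → 3-byte char #5 = E1 B3 B2.
Leading byte 0xE1 = 11100001 matches 1110xxxx → 3-byte sequence.
Byte 1: 0xE1 = 11100001, payload 0001 (4 bits).
Byte 2: 0xB3 = 10110011 (10xxxxxx ✓), payload 110011.
Byte 3: 0xB2 = 10110010 (10xxxxxx ✓), payload 110010.
Concatenate: 0001110011110010 = 0x1CF2 (16 bits → U+1CF2).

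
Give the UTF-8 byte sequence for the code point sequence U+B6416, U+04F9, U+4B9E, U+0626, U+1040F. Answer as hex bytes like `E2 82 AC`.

U+B6416: 4-byte form → F2 B6 90 96.
U+04F9: 2-byte form → D3 B9.
U+4B9E: 3-byte form → E4 AE 9E.
U+0626: 2-byte form → D8 A6.
U+1040F: 4-byte form → F0 90 90 8F.
Concatenated (15 bytes): F2 B6 90 96 D3 B9 E4 AE 9E D8 A6 F0 90 90 8F.

F2 B6 90 96 D3 B9 E4 AE 9E D8 A6 F0 90 90 8F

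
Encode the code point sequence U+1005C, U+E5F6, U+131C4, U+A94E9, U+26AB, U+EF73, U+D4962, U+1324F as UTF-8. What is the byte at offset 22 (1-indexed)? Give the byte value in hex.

0xF3

1-indexed offset 22 is 0-indexed offset 21.
U+1005C → 4-byte form F0 90 81 9C at offsets 0–3.
U+E5F6 → 3-byte form EE 97 B6 at offsets 4–6.
U+131C4 → 4-byte form F0 93 87 84 at offsets 7–10.
U+A94E9 → 4-byte form F2 A9 93 A9 at offsets 11–14.
U+26AB → 3-byte form E2 9A AB at offsets 15–17.
U+EF73 → 3-byte form EE BD B3 at offsets 18–20.
U+D4962 → 4-byte form F3 94 A5 A2 at offsets 21–24.
Offset 21 falls in char 7's range; it's byte 1 of F3 94 A5 A2 = 0xF3.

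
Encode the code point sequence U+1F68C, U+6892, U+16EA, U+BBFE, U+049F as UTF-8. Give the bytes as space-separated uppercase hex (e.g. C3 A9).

U+1F68C: 4-byte form → F0 9F 9A 8C.
U+6892: 3-byte form → E6 A2 92.
U+16EA: 3-byte form → E1 9B AA.
U+BBFE: 3-byte form → EB AF BE.
U+049F: 2-byte form → D2 9F.
Concatenated (15 bytes): F0 9F 9A 8C E6 A2 92 E1 9B AA EB AF BE D2 9F.

F0 9F 9A 8C E6 A2 92 E1 9B AA EB AF BE D2 9F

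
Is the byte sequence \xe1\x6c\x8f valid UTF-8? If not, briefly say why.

Leading byte 0xE1 = 11100001 → 3-byte form.
Byte 2 is 0x6C = 01101100, which is not 10xxxxxx — expected a continuation byte.

invalid (non-continuation byte where continuation expected)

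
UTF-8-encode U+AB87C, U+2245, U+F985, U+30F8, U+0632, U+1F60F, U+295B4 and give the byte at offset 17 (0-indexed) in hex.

0x98

U+AB87C → 4-byte form F2 AB A1 BC at offsets 0–3.
U+2245 → 3-byte form E2 89 85 at offsets 4–6.
U+F985 → 3-byte form EF A6 85 at offsets 7–9.
U+30F8 → 3-byte form E3 83 B8 at offsets 10–12.
U+0632 → 2-byte form D8 B2 at offsets 13–14.
U+1F60F → 4-byte form F0 9F 98 8F at offsets 15–18.
Offset 17 falls in char 6's range; it's byte 3 of F0 9F 98 8F = 0x98.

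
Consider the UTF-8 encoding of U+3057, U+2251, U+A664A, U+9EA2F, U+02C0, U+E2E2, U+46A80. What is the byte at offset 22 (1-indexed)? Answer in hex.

0xAA

1-indexed offset 22 is 0-indexed offset 21.
U+3057 → 3-byte form E3 81 97 at offsets 0–2.
U+2251 → 3-byte form E2 89 91 at offsets 3–5.
U+A664A → 4-byte form F2 A6 99 8A at offsets 6–9.
U+9EA2F → 4-byte form F2 9E A8 AF at offsets 10–13.
U+02C0 → 2-byte form CB 80 at offsets 14–15.
U+E2E2 → 3-byte form EE 8B A2 at offsets 16–18.
U+46A80 → 4-byte form F1 86 AA 80 at offsets 19–22.
Offset 21 falls in char 7's range; it's byte 3 of F1 86 AA 80 = 0xAA.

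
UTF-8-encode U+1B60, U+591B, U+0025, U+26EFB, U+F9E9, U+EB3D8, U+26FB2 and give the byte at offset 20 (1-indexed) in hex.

1-indexed offset 20 is 0-indexed offset 19.
U+1B60 → 3-byte form E1 AD A0 at offsets 0–2.
U+591B → 3-byte form E5 A4 9B at offsets 3–5.
U+0025 → 1-byte form 25 at offsets 6–6.
U+26EFB → 4-byte form F0 A6 BB BB at offsets 7–10.
U+F9E9 → 3-byte form EF A7 A9 at offsets 11–13.
U+EB3D8 → 4-byte form F3 AB 8F 98 at offsets 14–17.
U+26FB2 → 4-byte form F0 A6 BE B2 at offsets 18–21.
Offset 19 falls in char 7's range; it's byte 2 of F0 A6 BE B2 = 0xA6.

0xA6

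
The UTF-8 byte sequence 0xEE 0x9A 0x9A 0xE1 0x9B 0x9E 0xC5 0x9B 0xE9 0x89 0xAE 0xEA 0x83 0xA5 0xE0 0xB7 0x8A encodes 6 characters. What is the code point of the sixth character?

Offset 0: leading byte 0xEE = 11101110 → 3-byte char #1 = EE 9A 9A.
Offset 3: leading byte 0xE1 = 11100001 → 3-byte char #2 = E1 9B 9E.
Offset 6: leading byte 0xC5 = 11000101 → 2-byte char #3 = C5 9B.
Offset 8: leading byte 0xE9 = 11101001 → 3-byte char #4 = E9 89 AE.
Offset 11: leading byte 0xEA = 11101010 → 3-byte char #5 = EA 83 A5.
Offset 14: leading byte 0xE0 = 11100000 → 3-byte char #6 = E0 B7 8A.
Leading byte 0xE0 = 11100000 matches 1110xxxx → 3-byte sequence.
Byte 1: 0xE0 = 11100000, payload 0000 (4 bits).
Byte 2: 0xB7 = 10110111 (10xxxxxx ✓), payload 110111.
Byte 3: 0x8A = 10001010 (10xxxxxx ✓), payload 001010.
Concatenate: 0000110111001010 = 0xDCA (16 bits → U+0DCA).

U+0DCA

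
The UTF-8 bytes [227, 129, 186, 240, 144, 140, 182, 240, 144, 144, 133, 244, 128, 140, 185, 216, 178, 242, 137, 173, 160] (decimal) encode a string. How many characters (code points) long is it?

6

Byte at offset 0: 0xE3 = 11100011 → 3-byte char (#1). Advance 3.
Byte at offset 3: 0xF0 = 11110000 → 4-byte char (#2). Advance 4.
Byte at offset 7: 0xF0 = 11110000 → 4-byte char (#3). Advance 4.
Byte at offset 11: 0xF4 = 11110100 → 4-byte char (#4). Advance 4.
Byte at offset 15: 0xD8 = 11011000 → 2-byte char (#5). Advance 2.
Byte at offset 17: 0xF2 = 11110010 → 4-byte char (#6). Advance 4.
Reached end at offset 21 after 6 code points.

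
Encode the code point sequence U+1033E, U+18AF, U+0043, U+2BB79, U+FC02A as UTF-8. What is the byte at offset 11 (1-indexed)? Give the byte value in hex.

0xAD

1-indexed offset 11 is 0-indexed offset 10.
U+1033E → 4-byte form F0 90 8C BE at offsets 0–3.
U+18AF → 3-byte form E1 A2 AF at offsets 4–6.
U+0043 → 1-byte form 43 at offsets 7–7.
U+2BB79 → 4-byte form F0 AB AD B9 at offsets 8–11.
Offset 10 falls in char 4's range; it's byte 3 of F0 AB AD B9 = 0xAD.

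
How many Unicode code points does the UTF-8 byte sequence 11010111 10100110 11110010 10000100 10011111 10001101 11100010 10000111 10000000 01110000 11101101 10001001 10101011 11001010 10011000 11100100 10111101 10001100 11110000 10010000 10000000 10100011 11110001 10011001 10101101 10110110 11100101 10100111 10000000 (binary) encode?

Byte at offset 0: 0xD7 = 11010111 → 2-byte char (#1). Advance 2.
Byte at offset 2: 0xF2 = 11110010 → 4-byte char (#2). Advance 4.
Byte at offset 6: 0xE2 = 11100010 → 3-byte char (#3). Advance 3.
Byte at offset 9: 0x70 = 01110000 → 1-byte char (#4). Advance 1.
Byte at offset 10: 0xED = 11101101 → 3-byte char (#5). Advance 3.
Byte at offset 13: 0xCA = 11001010 → 2-byte char (#6). Advance 2.
Byte at offset 15: 0xE4 = 11100100 → 3-byte char (#7). Advance 3.
Byte at offset 18: 0xF0 = 11110000 → 4-byte char (#8). Advance 4.
Byte at offset 22: 0xF1 = 11110001 → 4-byte char (#9). Advance 4.
Byte at offset 26: 0xE5 = 11100101 → 3-byte char (#10). Advance 3.
Reached end at offset 29 after 10 code points.

10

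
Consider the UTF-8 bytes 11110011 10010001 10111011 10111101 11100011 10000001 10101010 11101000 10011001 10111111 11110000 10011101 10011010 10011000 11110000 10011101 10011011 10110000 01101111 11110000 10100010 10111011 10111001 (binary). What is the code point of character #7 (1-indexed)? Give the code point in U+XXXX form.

U+22EF9

Offset 0: leading byte 0xF3 = 11110011 → 4-byte char #1 = F3 91 BB BD.
Offset 4: leading byte 0xE3 = 11100011 → 3-byte char #2 = E3 81 AA.
Offset 7: leading byte 0xE8 = 11101000 → 3-byte char #3 = E8 99 BF.
Offset 10: leading byte 0xF0 = 11110000 → 4-byte char #4 = F0 9D 9A 98.
Offset 14: leading byte 0xF0 = 11110000 → 4-byte char #5 = F0 9D 9B B0.
Offset 18: leading byte 0x6F = 01101111 → 1-byte char #6 = 6F.
Offset 19: leading byte 0xF0 = 11110000 → 4-byte char #7 = F0 A2 BB B9.
Leading byte 0xF0 = 11110000 matches 11110xxx → 4-byte sequence.
Byte 1: 0xF0 = 11110000, payload 000 (3 bits).
Byte 2: 0xA2 = 10100010 (10xxxxxx ✓), payload 100010.
Byte 3: 0xBB = 10111011 (10xxxxxx ✓), payload 111011.
Byte 4: 0xB9 = 10111001 (10xxxxxx ✓), payload 111001.
Concatenate: 000100010111011111001 = 0x22EF9 (21 bits → U+22EF9).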